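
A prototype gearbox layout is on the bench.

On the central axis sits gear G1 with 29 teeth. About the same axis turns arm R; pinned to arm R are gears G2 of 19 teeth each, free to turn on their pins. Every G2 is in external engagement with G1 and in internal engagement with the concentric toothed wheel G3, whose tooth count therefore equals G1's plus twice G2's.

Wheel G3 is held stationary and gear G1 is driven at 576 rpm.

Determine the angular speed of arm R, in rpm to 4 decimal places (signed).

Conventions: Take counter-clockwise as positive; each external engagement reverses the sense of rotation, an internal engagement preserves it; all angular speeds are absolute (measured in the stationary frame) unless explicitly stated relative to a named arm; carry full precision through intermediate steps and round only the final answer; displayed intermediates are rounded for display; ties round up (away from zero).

+174.0000 rpm

planetary set (29T centre, 19T on arm, 67T internal) — Willis relation
normalise by the input: solve with ω_sun = 1, then scale by 576 rpm
ring teeth: 29 + 2·19 = 67
29(ω_sun−ω_arm) = −67(ω_ring−ω_arm),  ω_ring = 0, ω_sun = 1
29(1−ω_arm) = −67(0−ω_arm)  ⇒  96·ω_arm = 29  ⇒  ω_arm = 29/96
scale: ω_arm = 29/96 × 576 rpm = +174.0000 rpm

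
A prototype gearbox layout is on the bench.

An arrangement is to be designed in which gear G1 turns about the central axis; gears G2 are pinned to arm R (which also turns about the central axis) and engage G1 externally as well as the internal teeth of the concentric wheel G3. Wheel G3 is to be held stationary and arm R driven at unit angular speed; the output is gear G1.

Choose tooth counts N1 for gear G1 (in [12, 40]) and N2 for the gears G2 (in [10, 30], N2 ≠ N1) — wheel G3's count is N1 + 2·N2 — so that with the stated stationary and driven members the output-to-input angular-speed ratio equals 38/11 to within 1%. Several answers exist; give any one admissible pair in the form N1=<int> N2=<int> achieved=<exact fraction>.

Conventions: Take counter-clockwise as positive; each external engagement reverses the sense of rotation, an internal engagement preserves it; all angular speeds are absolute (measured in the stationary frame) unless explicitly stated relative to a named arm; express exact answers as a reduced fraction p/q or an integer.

topology: planetary set — design target 38/11, arm = carrier (Willis)
Willis with ω_ring = 0: ω_sun/ω_arm = (N1+N3)/N1; set equal to 38/11  ⇒  N3/N1 = 38/11 − 1 = 27/11
N3 = N1 + 2·N2  ⇒  N2/N1 = (N3/N1 − 1)/2 = (27/11 − 1)/2 = 8/11
smallest multiple with N1 ≥ 12 and N2 ≥ 10: k = 2  ⇒  N1 = 2·11 = 22, N2 = 2·8 = 16 (N1 ≤ 40, N2 ≤ 30, N2 ≠ N1 ✓), N3 = 22 + 2·16 = 54
check: (N1+N3)/N1 with N1 = 22, N3 = 54 gives 38/11; |achieved − target| = 0 ≤ 19/550 ✓

N1=22 N2=16 achieved=38/11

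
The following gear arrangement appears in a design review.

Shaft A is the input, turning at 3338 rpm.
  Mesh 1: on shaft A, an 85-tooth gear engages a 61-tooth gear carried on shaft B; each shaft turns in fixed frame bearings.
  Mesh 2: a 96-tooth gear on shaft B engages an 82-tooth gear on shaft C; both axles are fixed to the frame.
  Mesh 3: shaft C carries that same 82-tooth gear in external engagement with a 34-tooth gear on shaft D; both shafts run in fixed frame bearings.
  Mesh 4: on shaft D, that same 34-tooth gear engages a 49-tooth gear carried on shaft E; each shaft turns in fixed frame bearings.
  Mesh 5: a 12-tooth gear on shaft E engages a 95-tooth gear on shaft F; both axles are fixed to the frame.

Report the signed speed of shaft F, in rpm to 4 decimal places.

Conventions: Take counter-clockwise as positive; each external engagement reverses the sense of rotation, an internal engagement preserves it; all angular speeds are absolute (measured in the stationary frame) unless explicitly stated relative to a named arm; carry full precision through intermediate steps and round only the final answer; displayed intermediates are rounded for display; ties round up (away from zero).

class = fixed-axis compound train [5 meshes; 5 ratios multiply, 5 sense flips]
mesh 1 [85T→61T]: ω = 3338.0000×85/61 = 4651.3115 rpm, sense flips to −
mesh 2 [96T→82T]: ω = 4651.3115×96/82 = 5445.4378 rpm, sense flips to +
mesh 3 [82T→34T]: ω = 5445.4378×82/34 = 13133.1148 rpm, sense flips to −
mesh 4 [34T→49T]: ω = 13133.1148×34/49 = 9112.7735 rpm, sense flips to +
mesh 5 [12T→95T]: ω = 9112.7735×12/95 = 1151.0872 rpm, sense flips to −
signed output speed = -1151.0872 rpm

-1151.0872 rpm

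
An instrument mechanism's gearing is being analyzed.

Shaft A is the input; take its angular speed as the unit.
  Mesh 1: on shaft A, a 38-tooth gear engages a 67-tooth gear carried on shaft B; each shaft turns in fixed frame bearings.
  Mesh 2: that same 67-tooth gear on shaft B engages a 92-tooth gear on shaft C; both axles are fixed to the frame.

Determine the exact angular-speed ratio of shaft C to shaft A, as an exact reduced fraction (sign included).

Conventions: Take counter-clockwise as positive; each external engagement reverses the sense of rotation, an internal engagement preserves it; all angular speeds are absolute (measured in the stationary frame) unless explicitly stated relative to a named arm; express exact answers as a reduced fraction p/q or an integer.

19/46

class = fixed-axis compound train [2 meshes; 2 ratios multiply, 2 sense flips]
mesh 1 [38T→67T]: running ratio 38/67, sense −
mesh 2 [67T→92T]: running ratio 19/46, sense +
ω_out/ω_in = 19/46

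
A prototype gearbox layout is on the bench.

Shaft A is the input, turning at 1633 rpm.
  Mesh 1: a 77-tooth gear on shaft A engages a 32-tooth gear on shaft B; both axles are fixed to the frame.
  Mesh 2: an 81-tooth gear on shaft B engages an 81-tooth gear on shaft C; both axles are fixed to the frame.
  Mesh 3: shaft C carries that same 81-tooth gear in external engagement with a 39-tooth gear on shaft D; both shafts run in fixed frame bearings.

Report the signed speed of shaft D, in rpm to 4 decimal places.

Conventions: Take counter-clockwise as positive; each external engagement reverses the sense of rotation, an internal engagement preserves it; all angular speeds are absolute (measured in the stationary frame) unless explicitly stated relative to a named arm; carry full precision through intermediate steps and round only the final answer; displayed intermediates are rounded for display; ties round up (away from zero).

-8161.0745 rpm

topology: fixed-axis compound train — 3 meshes, A→D
mesh 1 [77T→32T]: ω = 1633.0000×77/32 = 3929.4063 rpm, sense flips to −
mesh 2 [81T→81T]: ω = 3929.4063×81/81 = 3929.4063 rpm, sense flips to +
mesh 3 [81T→39T]: ω = 3929.4063×81/39 = 8161.0745 rpm, sense flips to −
signed output speed = -8161.0745 rpm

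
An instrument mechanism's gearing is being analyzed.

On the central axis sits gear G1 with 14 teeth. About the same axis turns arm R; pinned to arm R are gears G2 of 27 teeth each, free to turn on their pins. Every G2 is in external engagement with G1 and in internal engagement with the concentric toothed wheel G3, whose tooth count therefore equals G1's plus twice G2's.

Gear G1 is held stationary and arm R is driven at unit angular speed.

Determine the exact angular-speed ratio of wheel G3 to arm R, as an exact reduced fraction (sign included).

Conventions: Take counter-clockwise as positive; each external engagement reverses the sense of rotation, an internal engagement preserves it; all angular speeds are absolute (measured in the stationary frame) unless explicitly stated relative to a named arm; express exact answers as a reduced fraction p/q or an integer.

41/34

topology: planetary set — G1 14T / G2 27T / G3 68T, arm = carrier (Willis)
ring teeth: 14 + 2·27 = 68
14(ω_sun−ω_arm) = −68(ω_ring−ω_arm),  ω_sun = 0, ω_arm = 1
ω_ring = 1 − (14/68)(0−1) = 41/34
ω_out/ω_in = 41/34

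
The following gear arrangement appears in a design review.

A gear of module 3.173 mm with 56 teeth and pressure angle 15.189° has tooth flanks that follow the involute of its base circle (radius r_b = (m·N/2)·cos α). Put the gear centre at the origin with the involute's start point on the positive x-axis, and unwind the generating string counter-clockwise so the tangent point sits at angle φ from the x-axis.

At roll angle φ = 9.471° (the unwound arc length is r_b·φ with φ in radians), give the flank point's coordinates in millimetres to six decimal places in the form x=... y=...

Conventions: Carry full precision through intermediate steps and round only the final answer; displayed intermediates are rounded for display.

x=86.903797 y=0.128735

single-mesh involute tooth geometry (56T wheel at module 3.173)
pitch radius r_p = m·N/2 = 3.173·56/2 = 88.844000
base radius r_b = r_p·cos α = 88.844000·cos 15.189° = 85.740396
roll angle φ = 9.471° = 0.16530013 rad
x = r_b·(cos φ + φ·sin φ) = 86.903797
y = r_b·(sin φ − φ·cos φ) = 0.128735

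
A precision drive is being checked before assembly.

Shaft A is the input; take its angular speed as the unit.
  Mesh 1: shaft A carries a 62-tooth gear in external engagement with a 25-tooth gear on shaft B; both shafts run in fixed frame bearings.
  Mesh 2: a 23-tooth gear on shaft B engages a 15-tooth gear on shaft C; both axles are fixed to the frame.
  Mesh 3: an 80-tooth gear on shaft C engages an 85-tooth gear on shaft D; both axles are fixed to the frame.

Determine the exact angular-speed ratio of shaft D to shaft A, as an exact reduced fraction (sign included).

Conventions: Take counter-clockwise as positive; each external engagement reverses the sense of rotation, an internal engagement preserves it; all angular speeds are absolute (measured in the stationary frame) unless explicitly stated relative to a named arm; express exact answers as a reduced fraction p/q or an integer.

-22816/6375

class = fixed-axis compound train [3 meshes; 3 ratios multiply, 3 sense flips]
mesh 1 [62T→25T]: running ratio 62/25, sense −
mesh 2 [23T→15T]: running ratio 1426/375, sense +
mesh 3 [80T→85T]: running ratio 22816/6375, sense −
ω_out/ω_in = -22816/6375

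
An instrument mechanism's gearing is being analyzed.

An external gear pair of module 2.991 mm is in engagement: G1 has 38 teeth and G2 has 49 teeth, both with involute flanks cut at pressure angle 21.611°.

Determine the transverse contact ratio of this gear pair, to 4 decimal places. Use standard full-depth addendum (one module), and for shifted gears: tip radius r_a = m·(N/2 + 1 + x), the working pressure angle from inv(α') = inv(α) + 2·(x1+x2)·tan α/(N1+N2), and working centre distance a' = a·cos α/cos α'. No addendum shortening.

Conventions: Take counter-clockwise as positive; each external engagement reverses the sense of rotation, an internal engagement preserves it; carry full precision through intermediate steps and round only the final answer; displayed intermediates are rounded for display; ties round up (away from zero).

1.6509

recognized (one external pair, fixed centres): single-mesh tooth geometry, m = 2.991, N1 = 38, N2 = 49
base radii: r_b1 = 52.834251, r_b2 = 68.128376
tip radii: r_a1 = 59.820000, r_a2 = 76.270500
no profile shift: α' = α, a' = a
action lengths: √(r_a1²−r_b1²) = 28.053063, √(r_a2²−r_b2²) = 34.288680
base pitch p_b = π·m·cos α = 8.735984
CR = (28.053063 + 34.288680 − 130.108500·sin 21.61100°)/8.735984 = 1.650917
contact ratio ≈ 1.6509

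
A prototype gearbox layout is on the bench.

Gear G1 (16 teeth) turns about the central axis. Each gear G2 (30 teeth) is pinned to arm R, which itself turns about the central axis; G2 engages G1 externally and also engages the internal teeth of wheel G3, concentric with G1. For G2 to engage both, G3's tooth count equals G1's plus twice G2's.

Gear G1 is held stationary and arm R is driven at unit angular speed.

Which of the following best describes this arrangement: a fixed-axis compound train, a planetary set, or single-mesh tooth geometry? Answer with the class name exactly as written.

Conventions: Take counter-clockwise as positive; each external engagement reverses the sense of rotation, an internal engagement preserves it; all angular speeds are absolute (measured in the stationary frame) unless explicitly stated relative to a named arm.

planetary set

recognized (axles ride arm R): planetary set, 16/30/76 teeth
classification: planetary set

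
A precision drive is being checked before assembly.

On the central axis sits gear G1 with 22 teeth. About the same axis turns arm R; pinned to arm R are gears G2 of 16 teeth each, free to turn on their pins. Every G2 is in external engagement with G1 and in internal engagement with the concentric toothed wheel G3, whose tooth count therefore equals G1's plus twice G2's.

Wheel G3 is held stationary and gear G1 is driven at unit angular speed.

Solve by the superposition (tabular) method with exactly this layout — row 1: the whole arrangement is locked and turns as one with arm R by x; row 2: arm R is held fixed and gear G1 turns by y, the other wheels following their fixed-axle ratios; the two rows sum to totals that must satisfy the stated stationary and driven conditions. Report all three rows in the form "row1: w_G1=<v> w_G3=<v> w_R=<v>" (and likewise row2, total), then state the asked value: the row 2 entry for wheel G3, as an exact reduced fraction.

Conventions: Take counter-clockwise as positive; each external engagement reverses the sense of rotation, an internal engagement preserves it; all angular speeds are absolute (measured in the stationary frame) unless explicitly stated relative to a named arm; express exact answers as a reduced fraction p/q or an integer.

row1: w_G1=11/38 w_G3=11/38 w_R=11/38
row2: w_G1=27/38 w_G3=-11/38 w_R=0
total: w_G1=1 w_G3=0 w_R=11/38
asked value: -11/38

class = planetary set [G3 = 22+2·16 = 54; Willis about the carrier]
row 1 — lock + rotate with arm: ω_sun = ω_ring = ω_arm = x
row 2: sun turns y, ring = −(22/54)·y, arm 0
boundary: total ω_ring = x − (22/54)·y = 0 and total ω_sun = x + y = 1  ⇒  y = 27/38, x = 11/38
row 2 ring = −(22/54)·27/38 = -11/38
totals (row 1 + row 2): sun 11/38 + 27/38 = 1, ring 11/38 + (-11/38) = 0, arm 11/38 + 0 = 11/38
asked cell (row2, ring) = -11/38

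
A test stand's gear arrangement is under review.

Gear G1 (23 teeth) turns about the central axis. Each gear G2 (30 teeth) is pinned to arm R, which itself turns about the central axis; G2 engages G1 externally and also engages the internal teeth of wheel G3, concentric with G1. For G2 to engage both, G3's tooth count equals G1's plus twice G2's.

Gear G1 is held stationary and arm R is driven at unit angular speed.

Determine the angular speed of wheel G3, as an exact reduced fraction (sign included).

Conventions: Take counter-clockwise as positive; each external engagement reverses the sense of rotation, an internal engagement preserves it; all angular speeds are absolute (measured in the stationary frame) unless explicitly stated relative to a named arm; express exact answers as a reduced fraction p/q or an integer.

106/83

recognized (axles ride arm R): planetary set, 23/30/83 teeth
ring teeth: 23 + 2·30 = 83
23(ω_sun−ω_arm) = −83(ω_ring−ω_arm),  ω_sun = 0, ω_arm = 1
ω_ring = 1 − (23/83)(0−1) = 106/83
exact speed ratio = 106/83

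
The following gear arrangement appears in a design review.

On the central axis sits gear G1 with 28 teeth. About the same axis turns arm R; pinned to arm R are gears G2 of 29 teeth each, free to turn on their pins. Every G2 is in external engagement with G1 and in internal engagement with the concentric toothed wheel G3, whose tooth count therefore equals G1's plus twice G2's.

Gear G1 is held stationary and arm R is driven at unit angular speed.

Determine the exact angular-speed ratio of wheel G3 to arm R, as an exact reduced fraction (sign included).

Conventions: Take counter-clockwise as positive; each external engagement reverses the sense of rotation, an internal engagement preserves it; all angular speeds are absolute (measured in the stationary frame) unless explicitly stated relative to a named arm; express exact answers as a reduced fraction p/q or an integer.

57/43

recognized (axles ride arm R): planetary set, 28/29/86 teeth
ring teeth: 28 + 2·29 = 86
28(ω_sun−ω_arm) = −86(ω_ring−ω_arm),  ω_sun = 0, ω_arm = 1
ω_ring = 1 − (28/86)(0−1) = 57/43
ω_out/ω_in = 57/43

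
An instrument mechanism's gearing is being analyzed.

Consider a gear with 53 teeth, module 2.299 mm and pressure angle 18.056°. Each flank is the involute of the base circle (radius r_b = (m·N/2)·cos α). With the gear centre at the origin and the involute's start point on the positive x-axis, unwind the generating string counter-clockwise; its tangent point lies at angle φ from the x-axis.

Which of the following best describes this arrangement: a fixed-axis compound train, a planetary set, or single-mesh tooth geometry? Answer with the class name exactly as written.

single-mesh tooth geometry

topology: single-mesh involute geometry — m = 2.299, N = 53
classification: single-mesh tooth geometry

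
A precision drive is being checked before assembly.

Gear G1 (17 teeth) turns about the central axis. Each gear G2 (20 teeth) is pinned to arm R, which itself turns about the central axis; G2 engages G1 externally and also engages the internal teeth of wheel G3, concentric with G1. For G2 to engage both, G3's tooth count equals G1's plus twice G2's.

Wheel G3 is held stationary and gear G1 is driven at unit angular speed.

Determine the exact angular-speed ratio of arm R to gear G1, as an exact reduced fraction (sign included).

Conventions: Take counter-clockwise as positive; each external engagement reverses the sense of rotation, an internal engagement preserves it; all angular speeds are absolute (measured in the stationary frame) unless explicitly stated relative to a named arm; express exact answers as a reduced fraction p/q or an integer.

17/74

planetary set (17T centre, 20T on arm, 57T internal) — Willis relation
ring teeth: 17 + 2·20 = 57
17(ω_sun−ω_arm) = −57(ω_ring−ω_arm),  ω_ring = 0, ω_sun = 1
17(1−ω_arm) = −57(0−ω_arm)  ⇒  74·ω_arm = 17  ⇒  ω_arm = 17/74
ω_out/ω_in = 17/74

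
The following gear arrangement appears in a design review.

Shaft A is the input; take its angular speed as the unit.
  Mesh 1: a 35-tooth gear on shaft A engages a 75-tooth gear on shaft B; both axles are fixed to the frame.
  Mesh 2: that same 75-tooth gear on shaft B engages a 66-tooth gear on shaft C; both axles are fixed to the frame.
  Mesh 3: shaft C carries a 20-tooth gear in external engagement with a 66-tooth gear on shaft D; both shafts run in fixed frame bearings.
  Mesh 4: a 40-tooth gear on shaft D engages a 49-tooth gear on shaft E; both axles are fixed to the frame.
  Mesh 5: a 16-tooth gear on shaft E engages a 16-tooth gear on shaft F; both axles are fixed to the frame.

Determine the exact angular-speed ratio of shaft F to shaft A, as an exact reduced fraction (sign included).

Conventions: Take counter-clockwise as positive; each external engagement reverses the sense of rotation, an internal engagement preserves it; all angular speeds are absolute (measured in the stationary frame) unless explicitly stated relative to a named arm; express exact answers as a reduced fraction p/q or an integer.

class = fixed-axis compound train [5 meshes; 5 ratios multiply, 5 sense flips]
mesh 1 [35T→75T]: running ratio 7/15, sense −
mesh 2 [75T→66T]: running ratio 35/66, sense +
mesh 3 [20T→66T]: running ratio 175/1089, sense −
mesh 4 [40T→49T]: running ratio 1000/7623, sense +
mesh 5 [16T→16T]: running ratio 1000/7623, sense −
ω_out/ω_in = -1000/7623

-1000/7623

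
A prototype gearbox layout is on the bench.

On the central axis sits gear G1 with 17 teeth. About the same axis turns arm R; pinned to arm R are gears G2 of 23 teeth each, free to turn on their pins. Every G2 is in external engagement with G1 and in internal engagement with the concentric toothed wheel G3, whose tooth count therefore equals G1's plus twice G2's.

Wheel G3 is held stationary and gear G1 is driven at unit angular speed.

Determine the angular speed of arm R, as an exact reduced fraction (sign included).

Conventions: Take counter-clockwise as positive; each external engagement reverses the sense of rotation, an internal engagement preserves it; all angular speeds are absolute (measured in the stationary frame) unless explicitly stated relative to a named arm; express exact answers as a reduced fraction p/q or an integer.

class = planetary set [G3 = 17+2·23 = 63; Willis about the carrier]
ring teeth: 17 + 2·23 = 63
17(ω_sun−ω_arm) = −63(ω_ring−ω_arm),  ω_ring = 0, ω_sun = 1
17(1−ω_arm) = −63(0−ω_arm)  ⇒  80·ω_arm = 17  ⇒  ω_arm = 17/80
exact speed ratio = 17/80

17/80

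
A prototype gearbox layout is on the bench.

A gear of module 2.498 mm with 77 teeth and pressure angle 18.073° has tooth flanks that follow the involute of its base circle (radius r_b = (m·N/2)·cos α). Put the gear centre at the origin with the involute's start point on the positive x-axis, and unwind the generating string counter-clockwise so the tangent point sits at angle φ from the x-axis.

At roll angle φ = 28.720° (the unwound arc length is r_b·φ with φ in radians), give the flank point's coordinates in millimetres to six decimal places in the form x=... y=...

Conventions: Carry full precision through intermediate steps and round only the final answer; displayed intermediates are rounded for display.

single-mesh involute tooth geometry (77T wheel at module 2.498)
pitch radius r_p = m·N/2 = 2.498·77/2 = 96.173000
base radius r_b = r_p·cos α = 96.173000·cos 18.073° = 91.428019
roll angle φ = 28.720° = 0.50125856 rad
x = r_b·(cos φ + φ·sin φ) = 102.202636
y = r_b·(sin φ − φ·cos φ) = 3.742759

x=102.202636 y=3.742759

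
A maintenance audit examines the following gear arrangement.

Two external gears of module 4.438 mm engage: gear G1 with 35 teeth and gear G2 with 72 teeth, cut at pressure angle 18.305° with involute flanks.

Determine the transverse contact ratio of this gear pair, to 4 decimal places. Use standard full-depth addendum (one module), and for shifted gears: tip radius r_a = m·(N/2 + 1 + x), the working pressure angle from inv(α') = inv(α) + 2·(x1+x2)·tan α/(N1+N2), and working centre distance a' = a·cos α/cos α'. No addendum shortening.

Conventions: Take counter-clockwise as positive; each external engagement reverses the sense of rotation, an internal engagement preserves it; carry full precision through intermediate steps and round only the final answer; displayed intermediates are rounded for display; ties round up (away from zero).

single-mesh involute tooth geometry (35T engaging 72T at module 4.438)
base radii: r_b1 = 73.735001, r_b2 = 151.683431
tip radii: r_a1 = 82.103000, r_a2 = 164.206000
no profile shift: α' = α, a' = a
action lengths: √(r_a1²−r_b1²) = 36.111663, √(r_a2²−r_b2²) = 62.894730
base pitch p_b = π·m·cos α = 13.236876
CR = (36.111663 + 62.894730 − 237.433000·sin 18.30500°)/13.236876 = 1.845945
contact ratio ≈ 1.8459

1.8459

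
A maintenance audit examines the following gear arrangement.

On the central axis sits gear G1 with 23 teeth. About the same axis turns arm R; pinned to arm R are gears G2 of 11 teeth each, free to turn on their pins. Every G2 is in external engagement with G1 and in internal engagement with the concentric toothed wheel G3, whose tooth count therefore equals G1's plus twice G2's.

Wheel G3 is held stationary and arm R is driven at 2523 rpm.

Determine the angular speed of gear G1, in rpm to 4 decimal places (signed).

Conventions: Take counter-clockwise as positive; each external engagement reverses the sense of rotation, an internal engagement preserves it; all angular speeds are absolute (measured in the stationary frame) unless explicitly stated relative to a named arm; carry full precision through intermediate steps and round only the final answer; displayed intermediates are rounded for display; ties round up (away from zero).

+7459.3043 rpm

class = planetary set [G3 = 23+2·11 = 45; Willis about the carrier]
normalise by the input: solve with ω_arm = 1, then scale by 2523 rpm
ring teeth: 23 + 2·11 = 45
23(ω_sun−ω_arm) = −45(ω_ring−ω_arm),  ω_ring = 0, ω_arm = 1
ω_sun = 1 − (45/23)(0−1) = 68/23
scale: ω_sun = 68/23 × 2523 rpm = +7459.3043 rpm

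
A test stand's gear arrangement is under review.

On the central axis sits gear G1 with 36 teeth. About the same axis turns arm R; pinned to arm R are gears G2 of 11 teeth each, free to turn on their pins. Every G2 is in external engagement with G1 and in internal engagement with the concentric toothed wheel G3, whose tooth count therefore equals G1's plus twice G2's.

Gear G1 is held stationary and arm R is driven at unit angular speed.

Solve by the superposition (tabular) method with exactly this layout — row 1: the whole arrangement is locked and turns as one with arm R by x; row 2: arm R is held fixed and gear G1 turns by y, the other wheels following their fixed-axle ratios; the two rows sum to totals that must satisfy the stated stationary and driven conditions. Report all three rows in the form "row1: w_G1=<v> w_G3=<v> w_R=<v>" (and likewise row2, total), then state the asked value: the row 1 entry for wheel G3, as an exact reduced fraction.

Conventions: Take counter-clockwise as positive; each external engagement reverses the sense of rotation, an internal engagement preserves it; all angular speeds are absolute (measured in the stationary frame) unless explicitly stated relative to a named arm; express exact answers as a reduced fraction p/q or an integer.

row1: w_G1=1 w_G3=1 w_R=1
row2: w_G1=-1 w_G3=18/29 w_R=0
total: w_G1=0 w_G3=47/29 w_R=1
asked value: 1

topology: planetary set — G1 36T / G2 11T / G3 58T, arm = carrier (Willis)
row 1 (train locked, turned with arm): all members turn x
superposition row 2 [arm held]: sun y, ring −(36/58)·y, arm 0
boundary: total ω_sun = x + y = 0 and total ω_arm = x = 1  ⇒  y = -1, x = 1
row 2 ring = −(36/58)·(-1) = 18/29
totals (row 1 + row 2): sun 1 + (-1) = 0, ring 1 + 18/29 = 47/29, arm 1 + 0 = 1
asked cell (row1, ring) = 1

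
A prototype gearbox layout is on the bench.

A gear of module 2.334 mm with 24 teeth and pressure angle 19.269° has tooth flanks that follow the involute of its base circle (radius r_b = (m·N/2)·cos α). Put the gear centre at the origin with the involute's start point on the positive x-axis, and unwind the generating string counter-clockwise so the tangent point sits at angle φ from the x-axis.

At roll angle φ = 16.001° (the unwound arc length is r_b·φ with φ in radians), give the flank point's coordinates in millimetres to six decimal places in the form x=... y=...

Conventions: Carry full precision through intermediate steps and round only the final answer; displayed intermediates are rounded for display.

x=27.449978 y=0.190461

class = single-mesh tooth geometry [base-circle involute, m = 2.334, 24T]
pitch radius r_p = m·N/2 = 2.334·24/2 = 28.008000
base radius r_b = r_p·cos α = 28.008000·cos 19.269° = 26.438982
roll angle φ = 16.001° = 0.27927013 rad
x = r_b·(cos φ + φ·sin φ) = 27.449978
y = r_b·(sin φ − φ·cos φ) = 0.190461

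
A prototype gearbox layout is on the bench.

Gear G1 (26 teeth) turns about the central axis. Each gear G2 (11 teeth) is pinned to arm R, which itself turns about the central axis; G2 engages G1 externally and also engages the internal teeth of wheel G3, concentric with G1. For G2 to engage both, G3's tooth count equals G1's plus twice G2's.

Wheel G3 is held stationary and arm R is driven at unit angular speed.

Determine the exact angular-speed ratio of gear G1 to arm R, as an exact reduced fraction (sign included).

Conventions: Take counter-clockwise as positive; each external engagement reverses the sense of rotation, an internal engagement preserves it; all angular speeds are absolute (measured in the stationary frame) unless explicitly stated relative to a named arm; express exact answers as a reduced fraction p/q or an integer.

37/13

class = planetary set [G3 = 26+2·11 = 48; Willis about the carrier]
ring teeth: 26 + 2·11 = 48
26(ω_sun−ω_arm) = −48(ω_ring−ω_arm),  ω_ring = 0, ω_arm = 1
ω_sun = 1 − (48/26)(0−1) = 37/13
ω_out/ω_in = 37/13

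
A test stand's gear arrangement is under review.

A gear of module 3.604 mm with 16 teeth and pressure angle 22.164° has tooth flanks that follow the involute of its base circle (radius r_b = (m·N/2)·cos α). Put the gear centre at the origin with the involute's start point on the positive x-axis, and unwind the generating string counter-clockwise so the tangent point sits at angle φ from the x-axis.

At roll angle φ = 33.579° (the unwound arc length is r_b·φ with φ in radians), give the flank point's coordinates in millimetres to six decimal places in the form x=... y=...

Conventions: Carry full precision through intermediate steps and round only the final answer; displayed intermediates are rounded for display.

topology: single-mesh involute geometry — m = 3.604, N = 16
pitch radius r_p = m·N/2 = 3.604·16/2 = 28.832000
base radius r_b = r_p·cos α = 28.832000·cos 22.164° = 26.701540
roll angle φ = 33.579° = 0.58606411 rad
x = r_b·(cos φ + φ·sin φ) = 30.900838
y = r_b·(sin φ − φ·cos φ) = 1.730851

x=30.900838 y=1.730851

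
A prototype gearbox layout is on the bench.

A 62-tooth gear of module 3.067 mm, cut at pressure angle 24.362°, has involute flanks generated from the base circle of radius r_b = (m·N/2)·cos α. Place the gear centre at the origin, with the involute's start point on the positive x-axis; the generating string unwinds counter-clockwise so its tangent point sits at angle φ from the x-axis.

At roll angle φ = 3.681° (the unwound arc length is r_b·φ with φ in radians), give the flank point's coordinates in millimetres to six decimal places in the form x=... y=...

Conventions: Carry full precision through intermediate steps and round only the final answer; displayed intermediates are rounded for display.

class = single-mesh tooth geometry [base-circle involute, m = 3.067, 62T]
pitch radius r_p = m·N/2 = 3.067·62/2 = 95.077000
base radius r_b = r_p·cos α = 95.077000·cos 24.362° = 86.611101
roll angle φ = 3.681° = 0.06424557 rad
x = r_b·(cos φ + φ·sin φ) = 86.789660
y = r_b·(sin φ − φ·cos φ) = 0.007652

x=86.789660 y=0.007652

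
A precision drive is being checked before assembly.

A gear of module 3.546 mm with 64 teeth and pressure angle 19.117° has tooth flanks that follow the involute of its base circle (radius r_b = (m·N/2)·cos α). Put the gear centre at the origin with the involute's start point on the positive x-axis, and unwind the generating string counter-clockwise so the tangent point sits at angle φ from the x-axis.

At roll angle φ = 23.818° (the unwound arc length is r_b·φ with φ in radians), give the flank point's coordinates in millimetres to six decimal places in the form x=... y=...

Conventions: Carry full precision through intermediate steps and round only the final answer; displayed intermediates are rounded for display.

topology: single-mesh involute geometry — m = 3.546, N = 64
pitch radius r_p = m·N/2 = 3.546·64/2 = 113.472000
base radius r_b = r_p·cos α = 113.472000·cos 19.117° = 107.214222
roll angle φ = 23.818° = 0.41570252 rad
x = r_b·(cos φ + φ·sin φ) = 116.081602
y = r_b·(sin φ − φ·cos φ) = 2.523222

x=116.081602 y=2.523222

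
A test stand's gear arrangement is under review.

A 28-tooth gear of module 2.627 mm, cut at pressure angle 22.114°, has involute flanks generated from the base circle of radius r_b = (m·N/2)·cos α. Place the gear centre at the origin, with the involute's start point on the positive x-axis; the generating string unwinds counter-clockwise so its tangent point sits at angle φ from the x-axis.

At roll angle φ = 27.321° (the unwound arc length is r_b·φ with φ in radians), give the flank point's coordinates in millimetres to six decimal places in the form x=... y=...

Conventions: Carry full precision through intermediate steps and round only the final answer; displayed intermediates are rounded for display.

recognized (one wheel, involute flank): single-mesh tooth geometry, m = 2.627, N = 28
pitch radius r_p = m·N/2 = 2.627·28/2 = 36.778000
base radius r_b = r_p·cos α = 36.778000·cos 22.114° = 34.072488
roll angle φ = 27.321° = 0.47684140 rad
x = r_b·(cos φ + φ·sin φ) = 37.728720
y = r_b·(sin φ − φ·cos φ) = 1.203642

x=37.728720 y=1.203642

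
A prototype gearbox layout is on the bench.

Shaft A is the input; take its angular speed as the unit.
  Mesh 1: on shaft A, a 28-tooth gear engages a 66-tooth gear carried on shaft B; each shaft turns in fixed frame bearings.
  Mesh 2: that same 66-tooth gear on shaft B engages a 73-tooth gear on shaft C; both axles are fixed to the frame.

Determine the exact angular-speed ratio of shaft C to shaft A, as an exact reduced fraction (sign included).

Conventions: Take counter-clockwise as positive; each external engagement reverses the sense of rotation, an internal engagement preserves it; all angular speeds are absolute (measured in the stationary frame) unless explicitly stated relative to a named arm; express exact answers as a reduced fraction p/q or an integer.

class = fixed-axis compound train [2 meshes; 2 ratios multiply, 2 sense flips]
mesh 1 [28T→66T]: running ratio 14/33, sense −
mesh 2 [66T→73T]: running ratio 28/73, sense +
ω_out/ω_in = 28/73

28/73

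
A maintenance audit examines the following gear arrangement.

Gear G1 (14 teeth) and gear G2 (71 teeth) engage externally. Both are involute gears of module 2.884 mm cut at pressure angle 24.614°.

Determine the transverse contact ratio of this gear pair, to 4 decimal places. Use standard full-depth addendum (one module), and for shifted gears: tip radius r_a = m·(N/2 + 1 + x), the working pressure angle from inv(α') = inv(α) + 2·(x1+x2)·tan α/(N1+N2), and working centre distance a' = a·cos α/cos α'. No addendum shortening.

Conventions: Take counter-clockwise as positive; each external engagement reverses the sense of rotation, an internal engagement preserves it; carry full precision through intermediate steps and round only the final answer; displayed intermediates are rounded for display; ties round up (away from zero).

1.4684

topology: single-mesh involute geometry — m = 2.884, 14T/71T pair
base radii: r_b1 = 18.353605, r_b2 = 93.078995
tip radii: r_a1 = 23.072000, r_a2 = 105.266000
no profile shift: α' = α, a' = a
action lengths: √(r_a1²−r_b1²) = 13.980786, √(r_a2²−r_b2²) = 49.165349
base pitch p_b = π·m·cos α = 8.237078
CR = (13.980786 + 49.165349 − 122.570000·sin 24.61400°)/8.237078 = 1.468405
contact ratio ≈ 1.4684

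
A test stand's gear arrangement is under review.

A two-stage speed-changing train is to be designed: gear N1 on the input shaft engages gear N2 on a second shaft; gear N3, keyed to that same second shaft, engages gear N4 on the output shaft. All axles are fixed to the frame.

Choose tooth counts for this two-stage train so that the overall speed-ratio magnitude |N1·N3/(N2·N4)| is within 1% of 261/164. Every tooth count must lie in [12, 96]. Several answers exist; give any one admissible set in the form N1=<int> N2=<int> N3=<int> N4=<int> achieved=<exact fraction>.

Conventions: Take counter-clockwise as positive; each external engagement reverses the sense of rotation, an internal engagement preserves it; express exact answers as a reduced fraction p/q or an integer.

topology: fixed-axis compound train — 2 stages, target 261/164
target = 261/164 in lowest terms: an exact hit needs N1·N3 = k·261 and N2·N4 = k·164 for one integer k, every count in [12, 96]; additionally prefer no 1:1 stage (N1 ≠ N2, N3 ≠ N4)
k = 1…2: no 1:1-free in-range split of k·261 and k·164 into factor pairs; take k = 3
k = 3: N1·N3 = 783 = 27·29, N2·N4 = 492 = 12·41
achieved = 27·29/(12·41) = 261/164; |achieved − target| = 0 ≤ 261/16400 ✓

N1=27 N2=12 N3=29 N4=41 achieved=261/164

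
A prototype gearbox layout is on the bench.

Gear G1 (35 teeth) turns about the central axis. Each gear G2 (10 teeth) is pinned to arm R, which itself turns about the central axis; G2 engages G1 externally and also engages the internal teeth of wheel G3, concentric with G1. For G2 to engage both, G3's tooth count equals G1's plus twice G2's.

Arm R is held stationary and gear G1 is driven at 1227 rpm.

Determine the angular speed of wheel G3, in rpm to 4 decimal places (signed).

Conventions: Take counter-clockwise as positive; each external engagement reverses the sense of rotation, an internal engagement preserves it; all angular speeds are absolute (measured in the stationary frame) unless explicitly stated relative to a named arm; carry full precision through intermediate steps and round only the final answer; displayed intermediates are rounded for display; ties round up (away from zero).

planetary set (35T centre, 10T on arm, 55T internal) — Willis relation
normalise by the input: solve with ω_sun = 1, then scale by 1227 rpm
ring teeth: 35 + 2·10 = 55
35(ω_sun−ω_arm) = −55(ω_ring−ω_arm),  ω_arm = 0, ω_sun = 1
ω_ring = 0 − (35/55)(1−0) = -7/11
scale: ω_ring = -7/11 × 1227 rpm = -780.8182 rpm

-780.8182 rpm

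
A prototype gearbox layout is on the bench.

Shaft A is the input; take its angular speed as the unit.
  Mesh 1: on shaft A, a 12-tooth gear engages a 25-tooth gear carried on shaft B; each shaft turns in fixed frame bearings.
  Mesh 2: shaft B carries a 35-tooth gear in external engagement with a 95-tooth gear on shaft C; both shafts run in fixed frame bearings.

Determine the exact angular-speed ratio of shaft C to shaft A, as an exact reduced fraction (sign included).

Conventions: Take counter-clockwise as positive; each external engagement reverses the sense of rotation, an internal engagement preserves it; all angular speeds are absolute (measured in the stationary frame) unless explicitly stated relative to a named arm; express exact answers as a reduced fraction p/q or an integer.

84/475

class = fixed-axis compound train [2 meshes; 2 ratios multiply, 2 sense flips]
mesh 1 [12T→25T]: running ratio 12/25, sense −
mesh 2 [35T→95T]: running ratio 84/475, sense +
ω_out/ω_in = 84/475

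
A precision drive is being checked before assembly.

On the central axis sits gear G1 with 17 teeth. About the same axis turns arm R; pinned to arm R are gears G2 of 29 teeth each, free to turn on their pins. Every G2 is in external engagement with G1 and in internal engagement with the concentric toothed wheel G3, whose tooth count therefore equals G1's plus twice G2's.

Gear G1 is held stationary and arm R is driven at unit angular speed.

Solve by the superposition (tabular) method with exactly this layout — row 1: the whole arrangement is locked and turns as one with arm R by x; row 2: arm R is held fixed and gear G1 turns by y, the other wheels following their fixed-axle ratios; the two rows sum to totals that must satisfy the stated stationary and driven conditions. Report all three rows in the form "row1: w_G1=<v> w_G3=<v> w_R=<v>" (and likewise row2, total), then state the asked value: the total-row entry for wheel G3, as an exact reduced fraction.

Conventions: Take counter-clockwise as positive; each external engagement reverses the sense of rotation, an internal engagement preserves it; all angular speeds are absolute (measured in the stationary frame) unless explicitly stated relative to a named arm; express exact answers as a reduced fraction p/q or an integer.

row1: w_G1=1 w_G3=1 w_R=1
row2: w_G1=-1 w_G3=17/75 w_R=0
total: w_G1=0 w_G3=92/75 w_R=1
asked value: 92/75

recognized (axles ride arm R): planetary set, 17/29/75 teeth
row 1 — lock + rotate with arm: ω_sun = ω_ring = ω_arm = x
row 2: sun turns y, ring = −(17/75)·y, arm 0
boundary: total ω_sun = x + y = 0 and total ω_arm = x = 1  ⇒  y = -1, x = 1
row 2 ring = −(17/75)·(-1) = 17/75
totals (row 1 + row 2): sun 1 + (-1) = 0, ring 1 + 17/75 = 92/75, arm 1 + 0 = 1
asked cell (total, ring) = 92/75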